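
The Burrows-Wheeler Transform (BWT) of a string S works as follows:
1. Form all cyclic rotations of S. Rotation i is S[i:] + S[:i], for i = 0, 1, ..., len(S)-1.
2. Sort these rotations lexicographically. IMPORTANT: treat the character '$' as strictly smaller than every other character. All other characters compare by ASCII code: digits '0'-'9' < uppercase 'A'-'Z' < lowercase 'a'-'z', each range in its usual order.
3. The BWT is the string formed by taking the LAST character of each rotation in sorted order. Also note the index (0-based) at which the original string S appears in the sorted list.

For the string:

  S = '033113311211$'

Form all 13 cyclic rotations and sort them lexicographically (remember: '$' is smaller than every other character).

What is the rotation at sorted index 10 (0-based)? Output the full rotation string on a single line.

All 13 rotations (rotation i = S[i:]+S[:i]):
  rot[0] = 033113311211$
  rot[1] = 33113311211$0
  rot[2] = 3113311211$03
  rot[3] = 113311211$033
  rot[4] = 13311211$0331
  rot[5] = 3311211$03311
  rot[6] = 311211$033113
  rot[7] = 11211$0331133
  rot[8] = 1211$03311331
  rot[9] = 211$033113311
  rot[10] = 11$0331133112
  rot[11] = 1$03311331121
  rot[12] = $033113311211
Sorted (with $ < everything):
  sorted[0] = $033113311211
  sorted[1] = 033113311211$
  sorted[2] = 1$03311331121
  sorted[3] = 11$0331133112
  sorted[4] = 11211$0331133
  sorted[5] = 113311211$033
  sorted[6] = 1211$03311331
  sorted[7] = 13311211$0331
  sorted[8] = 211$033113311
  sorted[9] = 311211$033113
  sorted[10] = 3113311211$03
  sorted[11] = 3311211$03311
  sorted[12] = 33113311211$0
sorted[10] = 3113311211$03

Answer: 3113311211$03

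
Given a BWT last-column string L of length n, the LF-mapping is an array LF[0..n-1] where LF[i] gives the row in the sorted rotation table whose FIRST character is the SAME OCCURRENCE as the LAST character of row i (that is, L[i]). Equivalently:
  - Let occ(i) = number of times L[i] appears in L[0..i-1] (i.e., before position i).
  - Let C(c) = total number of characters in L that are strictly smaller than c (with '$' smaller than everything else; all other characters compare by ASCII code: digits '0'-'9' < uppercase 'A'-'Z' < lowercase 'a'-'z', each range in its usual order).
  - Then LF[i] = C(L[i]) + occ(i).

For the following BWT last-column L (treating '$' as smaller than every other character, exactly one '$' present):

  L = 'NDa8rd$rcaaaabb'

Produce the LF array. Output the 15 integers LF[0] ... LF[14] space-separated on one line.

Answer: 3 2 4 1 13 12 0 14 11 5 6 7 8 9 10

Derivation:
Char counts: '$':1, '8':1, 'D':1, 'N':1, 'a':5, 'b':2, 'c':1, 'd':1, 'r':2
C (first-col start): C('$')=0, C('8')=1, C('D')=2, C('N')=3, C('a')=4, C('b')=9, C('c')=11, C('d')=12, C('r')=13
L[0]='N': occ=0, LF[0]=C('N')+0=3+0=3
L[1]='D': occ=0, LF[1]=C('D')+0=2+0=2
L[2]='a': occ=0, LF[2]=C('a')+0=4+0=4
L[3]='8': occ=0, LF[3]=C('8')+0=1+0=1
L[4]='r': occ=0, LF[4]=C('r')+0=13+0=13
L[5]='d': occ=0, LF[5]=C('d')+0=12+0=12
L[6]='$': occ=0, LF[6]=C('$')+0=0+0=0
L[7]='r': occ=1, LF[7]=C('r')+1=13+1=14
L[8]='c': occ=0, LF[8]=C('c')+0=11+0=11
L[9]='a': occ=1, LF[9]=C('a')+1=4+1=5
L[10]='a': occ=2, LF[10]=C('a')+2=4+2=6
L[11]='a': occ=3, LF[11]=C('a')+3=4+3=7
L[12]='a': occ=4, LF[12]=C('a')+4=4+4=8
L[13]='b': occ=0, LF[13]=C('b')+0=9+0=9
L[14]='b': occ=1, LF[14]=C('b')+1=9+1=10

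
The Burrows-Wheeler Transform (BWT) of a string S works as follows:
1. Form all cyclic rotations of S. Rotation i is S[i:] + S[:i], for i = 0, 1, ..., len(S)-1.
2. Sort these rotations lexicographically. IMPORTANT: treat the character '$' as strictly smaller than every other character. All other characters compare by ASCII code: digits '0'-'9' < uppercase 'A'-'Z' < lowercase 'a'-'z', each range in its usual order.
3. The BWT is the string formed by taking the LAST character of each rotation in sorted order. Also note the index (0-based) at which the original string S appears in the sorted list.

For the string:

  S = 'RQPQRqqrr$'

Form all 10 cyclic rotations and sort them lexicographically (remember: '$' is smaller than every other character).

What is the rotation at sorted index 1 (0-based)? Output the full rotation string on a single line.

Answer: PQRqqrr$RQ

Derivation:
All 10 rotations (rotation i = S[i:]+S[:i]):
  rot[0] = RQPQRqqrr$
  rot[1] = QPQRqqrr$R
  rot[2] = PQRqqrr$RQ
  rot[3] = QRqqrr$RQP
  rot[4] = Rqqrr$RQPQ
  rot[5] = qqrr$RQPQR
  rot[6] = qrr$RQPQRq
  rot[7] = rr$RQPQRqq
  rot[8] = r$RQPQRqqr
  rot[9] = $RQPQRqqrr
Sorted (with $ < everything):
  sorted[0] = $RQPQRqqrr
  sorted[1] = PQRqqrr$RQ
  sorted[2] = QPQRqqrr$R
  sorted[3] = QRqqrr$RQP
  sorted[4] = RQPQRqqrr$
  sorted[5] = Rqqrr$RQPQ
  sorted[6] = qqrr$RQPQR
  sorted[7] = qrr$RQPQRq
  sorted[8] = r$RQPQRqqr
  sorted[9] = rr$RQPQRqq
sorted[1] = PQRqqrr$RQ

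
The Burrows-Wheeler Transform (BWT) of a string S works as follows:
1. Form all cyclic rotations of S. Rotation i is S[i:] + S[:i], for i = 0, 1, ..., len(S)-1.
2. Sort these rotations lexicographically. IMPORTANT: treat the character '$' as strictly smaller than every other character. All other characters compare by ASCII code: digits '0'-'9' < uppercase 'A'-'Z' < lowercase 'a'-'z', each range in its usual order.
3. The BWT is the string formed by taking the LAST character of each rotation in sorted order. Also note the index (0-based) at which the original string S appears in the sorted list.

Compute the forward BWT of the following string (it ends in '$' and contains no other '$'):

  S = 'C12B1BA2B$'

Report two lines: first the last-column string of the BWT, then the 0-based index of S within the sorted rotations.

All 10 rotations (rotation i = S[i:]+S[:i]):
  rot[0] = C12B1BA2B$
  rot[1] = 12B1BA2B$C
  rot[2] = 2B1BA2B$C1
  rot[3] = B1BA2B$C12
  rot[4] = 1BA2B$C12B
  rot[5] = BA2B$C12B1
  rot[6] = A2B$C12B1B
  rot[7] = 2B$C12B1BA
  rot[8] = B$C12B1BA2
  rot[9] = $C12B1BA2B
Sorted (with $ < everything):
  sorted[0] = $C12B1BA2B  (last char: 'B')
  sorted[1] = 12B1BA2B$C  (last char: 'C')
  sorted[2] = 1BA2B$C12B  (last char: 'B')
  sorted[3] = 2B$C12B1BA  (last char: 'A')
  sorted[4] = 2B1BA2B$C1  (last char: '1')
  sorted[5] = A2B$C12B1B  (last char: 'B')
  sorted[6] = B$C12B1BA2  (last char: '2')
  sorted[7] = B1BA2B$C12  (last char: '2')
  sorted[8] = BA2B$C12B1  (last char: '1')
  sorted[9] = C12B1BA2B$  (last char: '$')
Last column: BCBA1B221$
Original string S is at sorted index 9

Answer: BCBA1B221$
9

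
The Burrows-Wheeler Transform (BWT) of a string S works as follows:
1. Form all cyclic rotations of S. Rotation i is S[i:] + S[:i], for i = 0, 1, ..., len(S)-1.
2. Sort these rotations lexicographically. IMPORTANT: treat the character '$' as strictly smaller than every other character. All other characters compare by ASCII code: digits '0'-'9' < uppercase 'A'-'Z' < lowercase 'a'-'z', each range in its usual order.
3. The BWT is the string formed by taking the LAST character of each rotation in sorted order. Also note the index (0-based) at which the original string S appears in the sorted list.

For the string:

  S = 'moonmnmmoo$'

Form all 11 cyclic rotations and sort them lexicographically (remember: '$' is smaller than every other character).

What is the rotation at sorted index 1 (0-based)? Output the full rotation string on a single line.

All 11 rotations (rotation i = S[i:]+S[:i]):
  rot[0] = moonmnmmoo$
  rot[1] = oonmnmmoo$m
  rot[2] = onmnmmoo$mo
  rot[3] = nmnmmoo$moo
  rot[4] = mnmmoo$moon
  rot[5] = nmmoo$moonm
  rot[6] = mmoo$moonmn
  rot[7] = moo$moonmnm
  rot[8] = oo$moonmnmm
  rot[9] = o$moonmnmmo
  rot[10] = $moonmnmmoo
Sorted (with $ < everything):
  sorted[0] = $moonmnmmoo
  sorted[1] = mmoo$moonmn
  sorted[2] = mnmmoo$moon
  sorted[3] = moo$moonmnm
  sorted[4] = moonmnmmoo$
  sorted[5] = nmmoo$moonm
  sorted[6] = nmnmmoo$moo
  sorted[7] = o$moonmnmmo
  sorted[8] = onmnmmoo$mo
  sorted[9] = oo$moonmnmm
  sorted[10] = oonmnmmoo$m
sorted[1] = mmoo$moonmn

Answer: mmoo$moonmn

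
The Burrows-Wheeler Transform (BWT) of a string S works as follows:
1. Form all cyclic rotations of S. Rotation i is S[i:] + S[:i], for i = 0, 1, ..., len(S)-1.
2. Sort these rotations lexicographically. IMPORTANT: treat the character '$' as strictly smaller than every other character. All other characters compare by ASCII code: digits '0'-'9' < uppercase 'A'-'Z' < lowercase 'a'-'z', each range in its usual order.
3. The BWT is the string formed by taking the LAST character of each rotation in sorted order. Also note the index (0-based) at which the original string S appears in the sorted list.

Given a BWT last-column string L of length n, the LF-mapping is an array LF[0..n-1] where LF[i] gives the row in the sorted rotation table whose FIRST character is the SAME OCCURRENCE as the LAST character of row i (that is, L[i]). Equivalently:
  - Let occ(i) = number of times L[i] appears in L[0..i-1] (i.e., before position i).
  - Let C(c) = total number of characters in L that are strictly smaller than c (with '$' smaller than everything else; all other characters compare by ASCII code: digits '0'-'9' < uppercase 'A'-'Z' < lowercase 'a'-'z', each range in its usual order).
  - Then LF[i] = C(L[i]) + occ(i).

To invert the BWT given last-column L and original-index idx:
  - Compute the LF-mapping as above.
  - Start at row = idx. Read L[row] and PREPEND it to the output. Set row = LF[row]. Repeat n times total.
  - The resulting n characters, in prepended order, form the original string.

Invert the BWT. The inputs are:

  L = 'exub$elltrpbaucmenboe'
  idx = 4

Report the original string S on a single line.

Answer: bubblecounterexample$

Derivation:
LF mapping: 6 20 18 2 0 7 10 11 17 16 15 3 1 19 5 12 8 13 4 14 9
Walk LF starting at row 4, prepending L[row]:
  step 1: row=4, L[4]='$', prepend. Next row=LF[4]=0
  step 2: row=0, L[0]='e', prepend. Next row=LF[0]=6
  step 3: row=6, L[6]='l', prepend. Next row=LF[6]=10
  step 4: row=10, L[10]='p', prepend. Next row=LF[10]=15
  step 5: row=15, L[15]='m', prepend. Next row=LF[15]=12
  step 6: row=12, L[12]='a', prepend. Next row=LF[12]=1
  step 7: row=1, L[1]='x', prepend. Next row=LF[1]=20
  step 8: row=20, L[20]='e', prepend. Next row=LF[20]=9
  step 9: row=9, L[9]='r', prepend. Next row=LF[9]=16
  step 10: row=16, L[16]='e', prepend. Next row=LF[16]=8
  step 11: row=8, L[8]='t', prepend. Next row=LF[8]=17
  step 12: row=17, L[17]='n', prepend. Next row=LF[17]=13
  step 13: row=13, L[13]='u', prepend. Next row=LF[13]=19
  step 14: row=19, L[19]='o', prepend. Next row=LF[19]=14
  step 15: row=14, L[14]='c', prepend. Next row=LF[14]=5
  step 16: row=5, L[5]='e', prepend. Next row=LF[5]=7
  step 17: row=7, L[7]='l', prepend. Next row=LF[7]=11
  step 18: row=11, L[11]='b', prepend. Next row=LF[11]=3
  step 19: row=3, L[3]='b', prepend. Next row=LF[3]=2
  step 20: row=2, L[2]='u', prepend. Next row=LF[2]=18
  step 21: row=18, L[18]='b', prepend. Next row=LF[18]=4
Reversed output: bubblecounterexample$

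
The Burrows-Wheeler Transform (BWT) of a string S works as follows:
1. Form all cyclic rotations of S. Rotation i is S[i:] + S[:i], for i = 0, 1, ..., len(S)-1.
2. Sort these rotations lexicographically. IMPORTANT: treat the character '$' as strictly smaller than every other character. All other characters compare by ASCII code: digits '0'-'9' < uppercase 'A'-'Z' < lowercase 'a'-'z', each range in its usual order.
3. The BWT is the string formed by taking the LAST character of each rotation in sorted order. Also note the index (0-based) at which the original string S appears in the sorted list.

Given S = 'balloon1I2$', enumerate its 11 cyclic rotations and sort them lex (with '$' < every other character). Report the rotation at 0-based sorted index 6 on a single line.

Answer: lloon1I2$ba

Derivation:
All 11 rotations (rotation i = S[i:]+S[:i]):
  rot[0] = balloon1I2$
  rot[1] = alloon1I2$b
  rot[2] = lloon1I2$ba
  rot[3] = loon1I2$bal
  rot[4] = oon1I2$ball
  rot[5] = on1I2$ballo
  rot[6] = n1I2$balloo
  rot[7] = 1I2$balloon
  rot[8] = I2$balloon1
  rot[9] = 2$balloon1I
  rot[10] = $balloon1I2
Sorted (with $ < everything):
  sorted[0] = $balloon1I2
  sorted[1] = 1I2$balloon
  sorted[2] = 2$balloon1I
  sorted[3] = I2$balloon1
  sorted[4] = alloon1I2$b
  sorted[5] = balloon1I2$
  sorted[6] = lloon1I2$ba
  sorted[7] = loon1I2$bal
  sorted[8] = n1I2$balloo
  sorted[9] = on1I2$ballo
  sorted[10] = oon1I2$ball
sorted[6] = lloon1I2$ba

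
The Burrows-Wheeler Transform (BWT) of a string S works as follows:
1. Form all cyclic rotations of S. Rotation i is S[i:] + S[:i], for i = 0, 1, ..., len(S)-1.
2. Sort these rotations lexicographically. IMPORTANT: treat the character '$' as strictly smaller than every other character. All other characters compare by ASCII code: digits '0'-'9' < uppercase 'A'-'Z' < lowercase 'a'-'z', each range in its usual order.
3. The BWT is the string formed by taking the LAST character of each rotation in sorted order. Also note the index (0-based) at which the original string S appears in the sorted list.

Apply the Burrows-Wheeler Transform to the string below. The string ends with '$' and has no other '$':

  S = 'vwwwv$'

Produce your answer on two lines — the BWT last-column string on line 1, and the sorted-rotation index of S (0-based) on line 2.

Answer: vw$wwv
2

Derivation:
All 6 rotations (rotation i = S[i:]+S[:i]):
  rot[0] = vwwwv$
  rot[1] = wwwv$v
  rot[2] = wwv$vw
  rot[3] = wv$vww
  rot[4] = v$vwww
  rot[5] = $vwwwv
Sorted (with $ < everything):
  sorted[0] = $vwwwv  (last char: 'v')
  sorted[1] = v$vwww  (last char: 'w')
  sorted[2] = vwwwv$  (last char: '$')
  sorted[3] = wv$vww  (last char: 'w')
  sorted[4] = wwv$vw  (last char: 'w')
  sorted[5] = wwwv$v  (last char: 'v')
Last column: vw$wwv
Original string S is at sorted index 2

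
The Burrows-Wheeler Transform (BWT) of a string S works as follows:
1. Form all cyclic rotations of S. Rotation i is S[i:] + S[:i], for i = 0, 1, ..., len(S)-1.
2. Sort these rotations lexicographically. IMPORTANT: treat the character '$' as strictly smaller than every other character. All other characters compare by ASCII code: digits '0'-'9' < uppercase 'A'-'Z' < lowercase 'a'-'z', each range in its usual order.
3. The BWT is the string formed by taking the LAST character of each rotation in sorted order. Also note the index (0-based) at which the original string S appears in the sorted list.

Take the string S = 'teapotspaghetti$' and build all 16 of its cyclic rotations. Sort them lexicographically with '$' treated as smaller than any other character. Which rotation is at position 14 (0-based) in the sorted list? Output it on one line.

Answer: tspaghetti$teapo

Derivation:
All 16 rotations (rotation i = S[i:]+S[:i]):
  rot[0] = teapotspaghetti$
  rot[1] = eapotspaghetti$t
  rot[2] = apotspaghetti$te
  rot[3] = potspaghetti$tea
  rot[4] = otspaghetti$teap
  rot[5] = tspaghetti$teapo
  rot[6] = spaghetti$teapot
  rot[7] = paghetti$teapots
  rot[8] = aghetti$teapotsp
  rot[9] = ghetti$teapotspa
  rot[10] = hetti$teapotspag
  rot[11] = etti$teapotspagh
  rot[12] = tti$teapotspaghe
  rot[13] = ti$teapotspaghet
  rot[14] = i$teapotspaghett
  rot[15] = $teapotspaghetti
Sorted (with $ < everything):
  sorted[0] = $teapotspaghetti
  sorted[1] = aghetti$teapotsp
  sorted[2] = apotspaghetti$te
  sorted[3] = eapotspaghetti$t
  sorted[4] = etti$teapotspagh
  sorted[5] = ghetti$teapotspa
  sorted[6] = hetti$teapotspag
  sorted[7] = i$teapotspaghett
  sorted[8] = otspaghetti$teap
  sorted[9] = paghetti$teapots
  sorted[10] = potspaghetti$tea
  sorted[11] = spaghetti$teapot
  sorted[12] = teapotspaghetti$
  sorted[13] = ti$teapotspaghet
  sorted[14] = tspaghetti$teapo
  sorted[15] = tti$teapotspaghe
sorted[14] = tspaghetti$teapo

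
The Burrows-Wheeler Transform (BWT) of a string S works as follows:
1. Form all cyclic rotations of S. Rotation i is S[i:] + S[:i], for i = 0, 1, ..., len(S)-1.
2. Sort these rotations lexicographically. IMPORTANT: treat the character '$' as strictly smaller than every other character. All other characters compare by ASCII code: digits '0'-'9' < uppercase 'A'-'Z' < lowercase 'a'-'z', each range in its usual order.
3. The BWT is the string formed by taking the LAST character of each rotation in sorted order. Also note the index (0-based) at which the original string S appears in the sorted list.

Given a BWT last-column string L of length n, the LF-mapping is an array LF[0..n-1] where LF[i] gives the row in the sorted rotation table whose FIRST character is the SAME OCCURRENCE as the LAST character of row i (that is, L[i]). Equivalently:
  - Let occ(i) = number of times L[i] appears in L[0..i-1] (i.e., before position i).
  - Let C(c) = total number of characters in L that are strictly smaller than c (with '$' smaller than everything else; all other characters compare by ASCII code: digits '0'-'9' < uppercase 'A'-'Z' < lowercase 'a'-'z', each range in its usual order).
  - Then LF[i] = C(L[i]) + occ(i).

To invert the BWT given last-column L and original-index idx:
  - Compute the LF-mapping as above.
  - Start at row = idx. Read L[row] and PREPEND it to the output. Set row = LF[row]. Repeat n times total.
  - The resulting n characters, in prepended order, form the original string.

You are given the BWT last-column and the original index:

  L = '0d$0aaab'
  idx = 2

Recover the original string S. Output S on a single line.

Answer: 0aaabd0$

Derivation:
LF mapping: 1 7 0 2 3 4 5 6
Walk LF starting at row 2, prepending L[row]:
  step 1: row=2, L[2]='$', prepend. Next row=LF[2]=0
  step 2: row=0, L[0]='0', prepend. Next row=LF[0]=1
  step 3: row=1, L[1]='d', prepend. Next row=LF[1]=7
  step 4: row=7, L[7]='b', prepend. Next row=LF[7]=6
  step 5: row=6, L[6]='a', prepend. Next row=LF[6]=5
  step 6: row=5, L[5]='a', prepend. Next row=LF[5]=4
  step 7: row=4, L[4]='a', prepend. Next row=LF[4]=3
  step 8: row=3, L[3]='0', prepend. Next row=LF[3]=2
Reversed output: 0aaabd0$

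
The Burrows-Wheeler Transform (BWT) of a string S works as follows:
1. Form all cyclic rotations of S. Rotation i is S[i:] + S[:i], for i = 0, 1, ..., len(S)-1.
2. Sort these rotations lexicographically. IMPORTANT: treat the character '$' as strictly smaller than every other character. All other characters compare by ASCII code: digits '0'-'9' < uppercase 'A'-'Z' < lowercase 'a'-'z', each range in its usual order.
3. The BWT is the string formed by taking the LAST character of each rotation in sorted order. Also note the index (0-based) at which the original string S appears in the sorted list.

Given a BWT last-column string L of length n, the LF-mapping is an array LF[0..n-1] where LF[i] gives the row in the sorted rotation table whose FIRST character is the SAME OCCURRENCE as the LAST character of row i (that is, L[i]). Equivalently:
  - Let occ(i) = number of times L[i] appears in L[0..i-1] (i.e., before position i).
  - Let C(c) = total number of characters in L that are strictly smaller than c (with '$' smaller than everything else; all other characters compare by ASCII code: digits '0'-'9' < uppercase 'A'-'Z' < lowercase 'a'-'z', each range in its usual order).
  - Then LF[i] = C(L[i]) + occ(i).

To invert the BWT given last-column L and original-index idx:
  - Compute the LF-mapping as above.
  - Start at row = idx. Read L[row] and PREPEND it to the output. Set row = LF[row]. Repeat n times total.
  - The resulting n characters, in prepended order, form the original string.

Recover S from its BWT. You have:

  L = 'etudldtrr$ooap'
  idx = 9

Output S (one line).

Answer: rotatorpuddle$

Derivation:
LF mapping: 4 11 13 2 5 3 12 9 10 0 6 7 1 8
Walk LF starting at row 9, prepending L[row]:
  step 1: row=9, L[9]='$', prepend. Next row=LF[9]=0
  step 2: row=0, L[0]='e', prepend. Next row=LF[0]=4
  step 3: row=4, L[4]='l', prepend. Next row=LF[4]=5
  step 4: row=5, L[5]='d', prepend. Next row=LF[5]=3
  step 5: row=3, L[3]='d', prepend. Next row=LF[3]=2
  step 6: row=2, L[2]='u', prepend. Next row=LF[2]=13
  step 7: row=13, L[13]='p', prepend. Next row=LF[13]=8
  step 8: row=8, L[8]='r', prepend. Next row=LF[8]=10
  step 9: row=10, L[10]='o', prepend. Next row=LF[10]=6
  step 10: row=6, L[6]='t', prepend. Next row=LF[6]=12
  step 11: row=12, L[12]='a', prepend. Next row=LF[12]=1
  step 12: row=1, L[1]='t', prepend. Next row=LF[1]=11
  step 13: row=11, L[11]='o', prepend. Next row=LF[11]=7
  step 14: row=7, L[7]='r', prepend. Next row=LF[7]=9
Reversed output: rotatorpuddle$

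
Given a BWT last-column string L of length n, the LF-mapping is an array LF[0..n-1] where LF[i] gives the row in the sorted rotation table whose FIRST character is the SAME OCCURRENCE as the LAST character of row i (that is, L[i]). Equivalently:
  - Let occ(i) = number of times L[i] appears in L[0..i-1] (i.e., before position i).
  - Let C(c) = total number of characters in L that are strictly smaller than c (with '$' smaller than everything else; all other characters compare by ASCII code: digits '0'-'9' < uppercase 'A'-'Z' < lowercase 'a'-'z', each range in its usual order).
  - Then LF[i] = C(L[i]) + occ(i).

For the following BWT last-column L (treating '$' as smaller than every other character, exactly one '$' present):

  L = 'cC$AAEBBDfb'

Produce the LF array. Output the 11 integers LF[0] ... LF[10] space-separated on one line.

Answer: 9 5 0 1 2 7 3 4 6 10 8

Derivation:
Char counts: '$':1, 'A':2, 'B':2, 'C':1, 'D':1, 'E':1, 'b':1, 'c':1, 'f':1
C (first-col start): C('$')=0, C('A')=1, C('B')=3, C('C')=5, C('D')=6, C('E')=7, C('b')=8, C('c')=9, C('f')=10
L[0]='c': occ=0, LF[0]=C('c')+0=9+0=9
L[1]='C': occ=0, LF[1]=C('C')+0=5+0=5
L[2]='$': occ=0, LF[2]=C('$')+0=0+0=0
L[3]='A': occ=0, LF[3]=C('A')+0=1+0=1
L[4]='A': occ=1, LF[4]=C('A')+1=1+1=2
L[5]='E': occ=0, LF[5]=C('E')+0=7+0=7
L[6]='B': occ=0, LF[6]=C('B')+0=3+0=3
L[7]='B': occ=1, LF[7]=C('B')+1=3+1=4
L[8]='D': occ=0, LF[8]=C('D')+0=6+0=6
L[9]='f': occ=0, LF[9]=C('f')+0=10+0=10
L[10]='b': occ=0, LF[10]=C('b')+0=8+0=8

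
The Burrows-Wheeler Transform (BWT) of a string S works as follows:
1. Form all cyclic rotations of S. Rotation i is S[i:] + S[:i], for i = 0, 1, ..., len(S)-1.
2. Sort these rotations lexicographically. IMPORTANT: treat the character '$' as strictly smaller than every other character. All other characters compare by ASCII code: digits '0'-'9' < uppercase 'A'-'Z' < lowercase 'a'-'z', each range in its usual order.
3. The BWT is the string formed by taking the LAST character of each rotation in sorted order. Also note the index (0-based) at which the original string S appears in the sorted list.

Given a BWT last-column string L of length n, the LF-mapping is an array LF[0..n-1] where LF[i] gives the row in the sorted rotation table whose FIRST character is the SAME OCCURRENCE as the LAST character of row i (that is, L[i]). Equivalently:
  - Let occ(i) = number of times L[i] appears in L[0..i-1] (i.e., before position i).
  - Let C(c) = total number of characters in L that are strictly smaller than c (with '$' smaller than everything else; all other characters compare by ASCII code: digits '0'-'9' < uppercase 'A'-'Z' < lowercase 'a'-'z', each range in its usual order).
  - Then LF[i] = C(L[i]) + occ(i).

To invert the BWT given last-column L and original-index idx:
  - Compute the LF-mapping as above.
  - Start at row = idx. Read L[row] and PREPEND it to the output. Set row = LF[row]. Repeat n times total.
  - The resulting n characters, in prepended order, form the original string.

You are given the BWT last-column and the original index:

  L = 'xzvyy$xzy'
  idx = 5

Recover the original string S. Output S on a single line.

Answer: yyxyzzvx$

Derivation:
LF mapping: 2 7 1 4 5 0 3 8 6
Walk LF starting at row 5, prepending L[row]:
  step 1: row=5, L[5]='$', prepend. Next row=LF[5]=0
  step 2: row=0, L[0]='x', prepend. Next row=LF[0]=2
  step 3: row=2, L[2]='v', prepend. Next row=LF[2]=1
  step 4: row=1, L[1]='z', prepend. Next row=LF[1]=7
  step 5: row=7, L[7]='z', prepend. Next row=LF[7]=8
  step 6: row=8, L[8]='y', prepend. Next row=LF[8]=6
  step 7: row=6, L[6]='x', prepend. Next row=LF[6]=3
  step 8: row=3, L[3]='y', prepend. Next row=LF[3]=4
  step 9: row=4, L[4]='y', prepend. Next row=LF[4]=5
Reversed output: yyxyzzvx$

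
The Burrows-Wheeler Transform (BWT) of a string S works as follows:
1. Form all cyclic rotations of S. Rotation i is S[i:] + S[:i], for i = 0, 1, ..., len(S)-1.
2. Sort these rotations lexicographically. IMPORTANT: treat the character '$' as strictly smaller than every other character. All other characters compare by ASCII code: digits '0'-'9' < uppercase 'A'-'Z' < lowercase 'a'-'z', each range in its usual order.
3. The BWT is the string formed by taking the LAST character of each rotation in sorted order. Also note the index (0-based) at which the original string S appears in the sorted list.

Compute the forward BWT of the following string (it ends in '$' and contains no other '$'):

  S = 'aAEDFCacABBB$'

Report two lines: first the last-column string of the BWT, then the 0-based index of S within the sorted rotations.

All 13 rotations (rotation i = S[i:]+S[:i]):
  rot[0] = aAEDFCacABBB$
  rot[1] = AEDFCacABBB$a
  rot[2] = EDFCacABBB$aA
  rot[3] = DFCacABBB$aAE
  rot[4] = FCacABBB$aAED
  rot[5] = CacABBB$aAEDF
  rot[6] = acABBB$aAEDFC
  rot[7] = cABBB$aAEDFCa
  rot[8] = ABBB$aAEDFCac
  rot[9] = BBB$aAEDFCacA
  rot[10] = BB$aAEDFCacAB
  rot[11] = B$aAEDFCacABB
  rot[12] = $aAEDFCacABBB
Sorted (with $ < everything):
  sorted[0] = $aAEDFCacABBB  (last char: 'B')
  sorted[1] = ABBB$aAEDFCac  (last char: 'c')
  sorted[2] = AEDFCacABBB$a  (last char: 'a')
  sorted[3] = B$aAEDFCacABB  (last char: 'B')
  sorted[4] = BB$aAEDFCacAB  (last char: 'B')
  sorted[5] = BBB$aAEDFCacA  (last char: 'A')
  sorted[6] = CacABBB$aAEDF  (last char: 'F')
  sorted[7] = DFCacABBB$aAE  (last char: 'E')
  sorted[8] = EDFCacABBB$aA  (last char: 'A')
  sorted[9] = FCacABBB$aAED  (last char: 'D')
  sorted[10] = aAEDFCacABBB$  (last char: '$')
  sorted[11] = acABBB$aAEDFC  (last char: 'C')
  sorted[12] = cABBB$aAEDFCa  (last char: 'a')
Last column: BcaBBAFEAD$Ca
Original string S is at sorted index 10

Answer: BcaBBAFEAD$Ca
10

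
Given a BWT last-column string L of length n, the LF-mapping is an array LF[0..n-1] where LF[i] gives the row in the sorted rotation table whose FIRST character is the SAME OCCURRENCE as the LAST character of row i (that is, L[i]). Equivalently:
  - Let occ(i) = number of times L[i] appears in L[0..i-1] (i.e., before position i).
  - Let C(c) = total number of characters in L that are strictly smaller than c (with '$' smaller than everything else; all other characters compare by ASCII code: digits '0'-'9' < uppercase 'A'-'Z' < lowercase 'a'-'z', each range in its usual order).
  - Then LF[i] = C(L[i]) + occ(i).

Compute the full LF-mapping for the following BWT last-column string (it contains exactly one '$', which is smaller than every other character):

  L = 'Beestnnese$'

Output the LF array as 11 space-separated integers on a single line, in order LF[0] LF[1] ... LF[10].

Answer: 1 2 3 8 10 6 7 4 9 5 0

Derivation:
Char counts: '$':1, 'B':1, 'e':4, 'n':2, 's':2, 't':1
C (first-col start): C('$')=0, C('B')=1, C('e')=2, C('n')=6, C('s')=8, C('t')=10
L[0]='B': occ=0, LF[0]=C('B')+0=1+0=1
L[1]='e': occ=0, LF[1]=C('e')+0=2+0=2
L[2]='e': occ=1, LF[2]=C('e')+1=2+1=3
L[3]='s': occ=0, LF[3]=C('s')+0=8+0=8
L[4]='t': occ=0, LF[4]=C('t')+0=10+0=10
L[5]='n': occ=0, LF[5]=C('n')+0=6+0=6
L[6]='n': occ=1, LF[6]=C('n')+1=6+1=7
L[7]='e': occ=2, LF[7]=C('e')+2=2+2=4
L[8]='s': occ=1, LF[8]=C('s')+1=8+1=9
L[9]='e': occ=3, LF[9]=C('e')+3=2+3=5
L[10]='$': occ=0, LF[10]=C('$')+0=0+0=0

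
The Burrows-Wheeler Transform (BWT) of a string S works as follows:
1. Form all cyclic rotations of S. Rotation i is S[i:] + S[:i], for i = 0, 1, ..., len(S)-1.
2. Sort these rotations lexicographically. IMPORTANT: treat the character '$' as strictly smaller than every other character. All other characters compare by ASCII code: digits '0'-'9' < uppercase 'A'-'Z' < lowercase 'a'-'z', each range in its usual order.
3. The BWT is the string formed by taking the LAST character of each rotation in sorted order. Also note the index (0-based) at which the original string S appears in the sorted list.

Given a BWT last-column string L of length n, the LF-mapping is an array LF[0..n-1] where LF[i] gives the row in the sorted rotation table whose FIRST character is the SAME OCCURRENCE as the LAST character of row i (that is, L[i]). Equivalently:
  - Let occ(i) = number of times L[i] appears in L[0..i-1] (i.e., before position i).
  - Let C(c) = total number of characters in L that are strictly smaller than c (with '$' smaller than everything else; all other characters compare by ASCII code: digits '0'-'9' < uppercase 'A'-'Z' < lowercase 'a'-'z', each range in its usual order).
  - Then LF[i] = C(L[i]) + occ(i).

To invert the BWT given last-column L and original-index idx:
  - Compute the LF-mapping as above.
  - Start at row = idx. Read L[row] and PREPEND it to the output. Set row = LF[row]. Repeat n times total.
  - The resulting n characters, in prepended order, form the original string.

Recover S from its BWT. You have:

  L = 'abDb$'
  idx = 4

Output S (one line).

Answer: bbDa$

Derivation:
LF mapping: 2 3 1 4 0
Walk LF starting at row 4, prepending L[row]:
  step 1: row=4, L[4]='$', prepend. Next row=LF[4]=0
  step 2: row=0, L[0]='a', prepend. Next row=LF[0]=2
  step 3: row=2, L[2]='D', prepend. Next row=LF[2]=1
  step 4: row=1, L[1]='b', prepend. Next row=LF[1]=3
  step 5: row=3, L[3]='b', prepend. Next row=LF[3]=4
Reversed output: bbDa$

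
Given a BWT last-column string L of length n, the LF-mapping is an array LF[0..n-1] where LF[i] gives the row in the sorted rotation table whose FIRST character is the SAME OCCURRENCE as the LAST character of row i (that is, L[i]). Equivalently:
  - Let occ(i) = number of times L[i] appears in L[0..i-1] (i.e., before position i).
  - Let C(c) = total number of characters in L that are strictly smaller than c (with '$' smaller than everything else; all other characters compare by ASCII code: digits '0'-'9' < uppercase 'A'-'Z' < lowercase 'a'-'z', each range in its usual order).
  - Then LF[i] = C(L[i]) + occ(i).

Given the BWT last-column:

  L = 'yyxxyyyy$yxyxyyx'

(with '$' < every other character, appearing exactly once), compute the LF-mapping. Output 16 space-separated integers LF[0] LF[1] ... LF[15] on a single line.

Char counts: '$':1, 'x':5, 'y':10
C (first-col start): C('$')=0, C('x')=1, C('y')=6
L[0]='y': occ=0, LF[0]=C('y')+0=6+0=6
L[1]='y': occ=1, LF[1]=C('y')+1=6+1=7
L[2]='x': occ=0, LF[2]=C('x')+0=1+0=1
L[3]='x': occ=1, LF[3]=C('x')+1=1+1=2
L[4]='y': occ=2, LF[4]=C('y')+2=6+2=8
L[5]='y': occ=3, LF[5]=C('y')+3=6+3=9
L[6]='y': occ=4, LF[6]=C('y')+4=6+4=10
L[7]='y': occ=5, LF[7]=C('y')+5=6+5=11
L[8]='$': occ=0, LF[8]=C('$')+0=0+0=0
L[9]='y': occ=6, LF[9]=C('y')+6=6+6=12
L[10]='x': occ=2, LF[10]=C('x')+2=1+2=3
L[11]='y': occ=7, LF[11]=C('y')+7=6+7=13
L[12]='x': occ=3, LF[12]=C('x')+3=1+3=4
L[13]='y': occ=8, LF[13]=C('y')+8=6+8=14
L[14]='y': occ=9, LF[14]=C('y')+9=6+9=15
L[15]='x': occ=4, LF[15]=C('x')+4=1+4=5

Answer: 6 7 1 2 8 9 10 11 0 12 3 13 4 14 15 5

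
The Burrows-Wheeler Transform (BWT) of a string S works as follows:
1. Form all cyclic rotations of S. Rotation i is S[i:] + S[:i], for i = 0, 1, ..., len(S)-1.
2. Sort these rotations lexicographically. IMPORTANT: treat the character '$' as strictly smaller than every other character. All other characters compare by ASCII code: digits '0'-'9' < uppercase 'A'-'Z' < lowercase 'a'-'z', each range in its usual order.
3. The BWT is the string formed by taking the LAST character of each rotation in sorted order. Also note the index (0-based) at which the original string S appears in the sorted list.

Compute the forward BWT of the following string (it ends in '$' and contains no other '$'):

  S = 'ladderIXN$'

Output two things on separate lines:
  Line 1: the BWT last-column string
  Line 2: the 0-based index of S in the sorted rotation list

All 10 rotations (rotation i = S[i:]+S[:i]):
  rot[0] = ladderIXN$
  rot[1] = adderIXN$l
  rot[2] = dderIXN$la
  rot[3] = derIXN$lad
  rot[4] = erIXN$ladd
  rot[5] = rIXN$ladde
  rot[6] = IXN$ladder
  rot[7] = XN$ladderI
  rot[8] = N$ladderIX
  rot[9] = $ladderIXN
Sorted (with $ < everything):
  sorted[0] = $ladderIXN  (last char: 'N')
  sorted[1] = IXN$ladder  (last char: 'r')
  sorted[2] = N$ladderIX  (last char: 'X')
  sorted[3] = XN$ladderI  (last char: 'I')
  sorted[4] = adderIXN$l  (last char: 'l')
  sorted[5] = dderIXN$la  (last char: 'a')
  sorted[6] = derIXN$lad  (last char: 'd')
  sorted[7] = erIXN$ladd  (last char: 'd')
  sorted[8] = ladderIXN$  (last char: '$')
  sorted[9] = rIXN$ladde  (last char: 'e')
Last column: NrXIladd$e
Original string S is at sorted index 8

Answer: NrXIladd$e
8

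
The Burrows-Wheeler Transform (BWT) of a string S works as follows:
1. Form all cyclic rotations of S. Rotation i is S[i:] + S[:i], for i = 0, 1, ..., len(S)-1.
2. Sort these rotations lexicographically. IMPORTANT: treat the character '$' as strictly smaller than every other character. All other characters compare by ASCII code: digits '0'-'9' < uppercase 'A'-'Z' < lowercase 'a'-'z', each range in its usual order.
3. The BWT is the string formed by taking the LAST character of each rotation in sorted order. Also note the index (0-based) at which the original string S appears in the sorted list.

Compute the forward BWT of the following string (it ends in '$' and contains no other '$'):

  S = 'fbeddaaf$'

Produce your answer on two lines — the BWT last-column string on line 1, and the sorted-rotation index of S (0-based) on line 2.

All 9 rotations (rotation i = S[i:]+S[:i]):
  rot[0] = fbeddaaf$
  rot[1] = beddaaf$f
  rot[2] = eddaaf$fb
  rot[3] = ddaaf$fbe
  rot[4] = daaf$fbed
  rot[5] = aaf$fbedd
  rot[6] = af$fbedda
  rot[7] = f$fbeddaa
  rot[8] = $fbeddaaf
Sorted (with $ < everything):
  sorted[0] = $fbeddaaf  (last char: 'f')
  sorted[1] = aaf$fbedd  (last char: 'd')
  sorted[2] = af$fbedda  (last char: 'a')
  sorted[3] = beddaaf$f  (last char: 'f')
  sorted[4] = daaf$fbed  (last char: 'd')
  sorted[5] = ddaaf$fbe  (last char: 'e')
  sorted[6] = eddaaf$fb  (last char: 'b')
  sorted[7] = f$fbeddaa  (last char: 'a')
  sorted[8] = fbeddaaf$  (last char: '$')
Last column: fdafdeba$
Original string S is at sorted index 8

Answer: fdafdeba$
8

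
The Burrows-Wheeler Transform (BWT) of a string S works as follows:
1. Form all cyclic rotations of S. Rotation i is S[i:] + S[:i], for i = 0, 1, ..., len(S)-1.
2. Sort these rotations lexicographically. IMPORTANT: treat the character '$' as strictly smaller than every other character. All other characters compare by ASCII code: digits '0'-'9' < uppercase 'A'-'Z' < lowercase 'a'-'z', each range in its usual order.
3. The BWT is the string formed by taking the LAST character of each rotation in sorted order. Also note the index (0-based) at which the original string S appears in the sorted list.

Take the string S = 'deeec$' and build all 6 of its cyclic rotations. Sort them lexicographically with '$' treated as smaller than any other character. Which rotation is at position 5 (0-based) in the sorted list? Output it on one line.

All 6 rotations (rotation i = S[i:]+S[:i]):
  rot[0] = deeec$
  rot[1] = eeec$d
  rot[2] = eec$de
  rot[3] = ec$dee
  rot[4] = c$deee
  rot[5] = $deeec
Sorted (with $ < everything):
  sorted[0] = $deeec
  sorted[1] = c$deee
  sorted[2] = deeec$
  sorted[3] = ec$dee
  sorted[4] = eec$de
  sorted[5] = eeec$d
sorted[5] = eeec$d

Answer: eeec$d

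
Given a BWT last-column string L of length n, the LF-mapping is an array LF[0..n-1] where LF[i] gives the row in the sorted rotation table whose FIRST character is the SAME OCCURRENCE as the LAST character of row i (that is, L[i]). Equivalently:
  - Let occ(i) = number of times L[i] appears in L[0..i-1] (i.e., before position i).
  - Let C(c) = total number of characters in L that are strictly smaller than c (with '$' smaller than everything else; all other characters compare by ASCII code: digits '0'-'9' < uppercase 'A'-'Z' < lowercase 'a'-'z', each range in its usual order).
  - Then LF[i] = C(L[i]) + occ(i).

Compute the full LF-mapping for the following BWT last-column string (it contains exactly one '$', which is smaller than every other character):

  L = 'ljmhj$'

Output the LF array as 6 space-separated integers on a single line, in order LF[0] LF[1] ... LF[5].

Answer: 4 2 5 1 3 0

Derivation:
Char counts: '$':1, 'h':1, 'j':2, 'l':1, 'm':1
C (first-col start): C('$')=0, C('h')=1, C('j')=2, C('l')=4, C('m')=5
L[0]='l': occ=0, LF[0]=C('l')+0=4+0=4
L[1]='j': occ=0, LF[1]=C('j')+0=2+0=2
L[2]='m': occ=0, LF[2]=C('m')+0=5+0=5
L[3]='h': occ=0, LF[3]=C('h')+0=1+0=1
L[4]='j': occ=1, LF[4]=C('j')+1=2+1=3
L[5]='$': occ=0, LF[5]=C('$')+0=0+0=0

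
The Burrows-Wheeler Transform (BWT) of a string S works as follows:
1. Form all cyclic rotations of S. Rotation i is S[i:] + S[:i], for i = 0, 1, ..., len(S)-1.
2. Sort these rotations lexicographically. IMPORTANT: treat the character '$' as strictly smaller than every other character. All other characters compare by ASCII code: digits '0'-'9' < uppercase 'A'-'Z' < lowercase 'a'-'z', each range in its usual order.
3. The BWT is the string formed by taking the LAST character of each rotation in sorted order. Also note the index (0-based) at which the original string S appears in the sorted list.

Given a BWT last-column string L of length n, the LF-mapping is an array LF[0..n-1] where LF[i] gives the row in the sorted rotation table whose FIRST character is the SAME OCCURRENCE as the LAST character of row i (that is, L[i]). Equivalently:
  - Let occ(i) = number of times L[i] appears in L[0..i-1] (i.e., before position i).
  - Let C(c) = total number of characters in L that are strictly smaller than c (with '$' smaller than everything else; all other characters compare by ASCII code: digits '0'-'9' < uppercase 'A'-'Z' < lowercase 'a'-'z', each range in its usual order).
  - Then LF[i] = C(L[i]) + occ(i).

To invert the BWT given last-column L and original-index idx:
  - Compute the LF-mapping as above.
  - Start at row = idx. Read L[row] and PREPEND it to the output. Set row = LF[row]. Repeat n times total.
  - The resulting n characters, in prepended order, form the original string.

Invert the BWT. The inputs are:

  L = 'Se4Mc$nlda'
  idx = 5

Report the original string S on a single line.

LF mapping: 3 7 1 2 5 0 9 8 6 4
Walk LF starting at row 5, prepending L[row]:
  step 1: row=5, L[5]='$', prepend. Next row=LF[5]=0
  step 2: row=0, L[0]='S', prepend. Next row=LF[0]=3
  step 3: row=3, L[3]='M', prepend. Next row=LF[3]=2
  step 4: row=2, L[2]='4', prepend. Next row=LF[2]=1
  step 5: row=1, L[1]='e', prepend. Next row=LF[1]=7
  step 6: row=7, L[7]='l', prepend. Next row=LF[7]=8
  step 7: row=8, L[8]='d', prepend. Next row=LF[8]=6
  step 8: row=6, L[6]='n', prepend. Next row=LF[6]=9
  step 9: row=9, L[9]='a', prepend. Next row=LF[9]=4
  step 10: row=4, L[4]='c', prepend. Next row=LF[4]=5
Reversed output: candle4MS$

Answer: candle4MS$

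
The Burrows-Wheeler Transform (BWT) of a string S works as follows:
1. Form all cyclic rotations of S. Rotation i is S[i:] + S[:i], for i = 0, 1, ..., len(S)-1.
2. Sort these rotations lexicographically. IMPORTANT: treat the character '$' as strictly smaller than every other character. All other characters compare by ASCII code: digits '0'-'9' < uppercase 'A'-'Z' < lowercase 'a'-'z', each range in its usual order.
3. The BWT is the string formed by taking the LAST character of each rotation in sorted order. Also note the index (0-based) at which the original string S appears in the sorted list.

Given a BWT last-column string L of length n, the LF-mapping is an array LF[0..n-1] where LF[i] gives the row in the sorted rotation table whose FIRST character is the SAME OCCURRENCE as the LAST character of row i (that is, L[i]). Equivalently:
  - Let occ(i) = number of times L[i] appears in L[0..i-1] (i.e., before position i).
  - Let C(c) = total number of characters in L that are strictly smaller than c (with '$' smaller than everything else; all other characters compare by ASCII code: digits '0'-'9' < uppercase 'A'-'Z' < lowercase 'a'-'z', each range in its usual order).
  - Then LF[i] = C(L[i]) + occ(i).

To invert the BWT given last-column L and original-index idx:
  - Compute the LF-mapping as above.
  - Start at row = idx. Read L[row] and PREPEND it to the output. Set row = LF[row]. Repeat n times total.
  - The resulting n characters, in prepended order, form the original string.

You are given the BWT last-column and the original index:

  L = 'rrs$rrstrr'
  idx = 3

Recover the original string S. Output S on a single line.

LF mapping: 1 2 7 0 3 4 8 9 5 6
Walk LF starting at row 3, prepending L[row]:
  step 1: row=3, L[3]='$', prepend. Next row=LF[3]=0
  step 2: row=0, L[0]='r', prepend. Next row=LF[0]=1
  step 3: row=1, L[1]='r', prepend. Next row=LF[1]=2
  step 4: row=2, L[2]='s', prepend. Next row=LF[2]=7
  step 5: row=7, L[7]='t', prepend. Next row=LF[7]=9
  step 6: row=9, L[9]='r', prepend. Next row=LF[9]=6
  step 7: row=6, L[6]='s', prepend. Next row=LF[6]=8
  step 8: row=8, L[8]='r', prepend. Next row=LF[8]=5
  step 9: row=5, L[5]='r', prepend. Next row=LF[5]=4
  step 10: row=4, L[4]='r', prepend. Next row=LF[4]=3
Reversed output: rrrsrtsrr$

Answer: rrrsrtsrr$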